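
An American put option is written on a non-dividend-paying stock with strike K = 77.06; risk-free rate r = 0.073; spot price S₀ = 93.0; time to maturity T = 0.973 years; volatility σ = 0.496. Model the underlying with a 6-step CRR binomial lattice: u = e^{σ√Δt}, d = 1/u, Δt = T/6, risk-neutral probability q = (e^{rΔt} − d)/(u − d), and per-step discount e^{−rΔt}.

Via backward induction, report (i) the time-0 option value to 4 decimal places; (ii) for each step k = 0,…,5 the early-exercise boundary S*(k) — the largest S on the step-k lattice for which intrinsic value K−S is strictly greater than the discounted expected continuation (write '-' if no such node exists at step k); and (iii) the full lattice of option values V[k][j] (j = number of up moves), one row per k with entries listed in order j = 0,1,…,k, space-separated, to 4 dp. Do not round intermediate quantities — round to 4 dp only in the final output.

params: Δt=0.16217 u=1.22108 d=0.81894 q=0.47984 e^(-rΔt)=0.98823
t_6 payoffs: 49.0050 35.2287 14.6877 0.0000 0.0000 0.0000 0.0000
t_5: node(5,0) S=34.2575 payoff=42.8025 vs cont=41.8956 → 42.8025 [stop]  node(5,1) S=51.0795 payoff=25.9805 vs cont=25.0736 → 25.9805 [stop]  node(5,2) S=76.1618 payoff=0.8982 vs cont=7.5500 → 7.5500 [wait]  node(5,3) S=113.5608 payoff=0.0000 vs cont=0.0000 → 0.0000 [wait]  node(5,4) S=169.3243 payoff=0.0000 vs cont=0.0000 → 0.0000 [wait]  node(5,5) S=252.4703 payoff=0.0000 vs cont=0.0000 → 0.0000 [wait]  ⇒ S*(5)=51.0795
t_4: node(4,0) S=41.8313 payoff=35.2287 vs cont=34.3219 → 35.2287 [stop]  node(4,1) S=62.3723 payoff=14.6877 vs cont=16.9351 → 16.9351 [wait]  node(4,2) S=93.0000 payoff=0.0000 vs cont=3.8810 → 3.8810 [wait]  node(4,3) S=138.6672 payoff=0.0000 vs cont=0.0000 → 0.0000 [wait]  node(4,4) S=206.7592 payoff=0.0000 vs cont=0.0000 → 0.0000 [wait]  ⇒ S*(4)=41.8313
t_3: node(3,0) S=51.0795 payoff=25.9805 vs cont=26.1393 → 26.1393 [wait]  node(3,1) S=76.1618 payoff=0.8982 vs cont=10.5455 → 10.5455 [wait]  node(3,2) S=113.5608 payoff=0.0000 vs cont=1.9949 → 1.9949 [wait]  node(3,3) S=169.3243 payoff=0.0000 vs cont=0.0000 → 0.0000 [wait]  ⇒ S*(3)=-
t_2: node(2,0) S=62.3723 payoff=14.6877 vs cont=18.4372 → 18.4372 [wait]  node(2,1) S=93.0000 payoff=0.0000 vs cont=6.3668 → 6.3668 [wait]  node(2,2) S=138.6672 payoff=0.0000 vs cont=1.0255 → 1.0255 [wait]  ⇒ S*(2)=-
t_1: node(1,0) S=76.1618 payoff=0.8982 vs cont=12.4965 → 12.4965 [wait]  node(1,1) S=113.5608 payoff=0.0000 vs cont=3.7590 → 3.7590 [wait]  ⇒ S*(1)=-
t_0: node(0,0) S=93.0000 payoff=0.0000 vs cont=8.2061 → 8.2061 [wait]  ⇒ S*(0)=-

price = 8.2061
boundary = - - - - 41.8313 51.0795
tree:
8.2061
12.4965 3.7590
18.4372 6.3668 1.0255
26.1393 10.5455 1.9949 0.0000
35.2287 16.9351 3.8810 0.0000 0.0000
42.8025 25.9805 7.5500 0.0000 0.0000 0.0000
49.0050 35.2287 14.6877 0.0000 0.0000 0.0000 0.0000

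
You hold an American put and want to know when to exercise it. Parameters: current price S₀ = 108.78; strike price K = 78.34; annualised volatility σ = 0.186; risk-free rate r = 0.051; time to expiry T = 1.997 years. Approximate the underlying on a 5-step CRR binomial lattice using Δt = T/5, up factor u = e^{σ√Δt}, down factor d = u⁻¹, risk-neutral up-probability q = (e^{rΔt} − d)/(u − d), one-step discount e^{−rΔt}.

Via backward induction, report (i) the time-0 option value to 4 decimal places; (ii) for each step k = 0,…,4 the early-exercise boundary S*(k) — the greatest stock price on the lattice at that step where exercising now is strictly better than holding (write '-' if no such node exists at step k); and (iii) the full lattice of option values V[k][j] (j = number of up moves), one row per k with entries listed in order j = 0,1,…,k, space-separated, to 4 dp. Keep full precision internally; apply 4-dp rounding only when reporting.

Δt=0.39940  u=1.12474  d=0.88910  q=0.55798  discount=0.97984
step 5 (expiry): payoffs max(K−S,0) = 17.9040 1.8865 0.0000 0.0000 0.0000 0.0000
step 4: (k=4,j=0): S=67.9746, (K−S)⁺=10.3654, hold=8.7858 ⇒ V=10.3654 exercise | (k=4,j=1): S=85.9900, (K−S)⁺=0.0000, hold=0.8171 ⇒ V=0.8171 continue | (k=4,j=2): S=108.7800, (K−S)⁺=0.0000, hold=0.0000 ⇒ V=0.0000 continue | (k=4,j=3): S=137.6101, (K−S)⁺=0.0000, hold=0.0000 ⇒ V=0.0000 continue | (k=4,j=4): S=174.0811, (K−S)⁺=0.0000, hold=0.0000 ⇒ V=0.0000 continue  boundary S*=67.9746
step 3: (k=3,j=0): S=76.4535, (K−S)⁺=1.8865, hold=4.9361 ⇒ V=4.9361 continue | (k=3,j=1): S=96.7160, (K−S)⁺=0.0000, hold=0.3539 ⇒ V=0.3539 continue | (k=3,j=2): S=122.3488, (K−S)⁺=0.0000, hold=0.0000 ⇒ V=0.0000 continue | (k=3,j=3): S=154.7751, (K−S)⁺=0.0000, hold=0.0000 ⇒ V=0.0000 continue  boundary S*=-
step 2: (k=2,j=0): S=85.9900, (K−S)⁺=0.0000, hold=2.3314 ⇒ V=2.3314 continue | (k=2,j=1): S=108.7800, (K−S)⁺=0.0000, hold=0.1533 ⇒ V=0.1533 continue | (k=2,j=2): S=137.6101, (K−S)⁺=0.0000, hold=0.0000 ⇒ V=0.0000 continue  boundary S*=-
step 1: (k=1,j=0): S=96.7160, (K−S)⁺=0.0000, hold=1.0935 ⇒ V=1.0935 continue | (k=1,j=1): S=122.3488, (K−S)⁺=0.0000, hold=0.0664 ⇒ V=0.0664 continue  boundary S*=-
step 0: (k=0,j=0): S=108.7800, (K−S)⁺=0.0000, hold=0.5099 ⇒ V=0.5099 continue  boundary S*=-

price = 0.5099
boundary = - - - - 67.9746
tree:
0.5099
1.0935 0.0664
2.3314 0.1533 0.0000
4.9361 0.3539 0.0000 0.0000
10.3654 0.8171 0.0000 0.0000 0.0000
17.9040 1.8865 0.0000 0.0000 0.0000 0.0000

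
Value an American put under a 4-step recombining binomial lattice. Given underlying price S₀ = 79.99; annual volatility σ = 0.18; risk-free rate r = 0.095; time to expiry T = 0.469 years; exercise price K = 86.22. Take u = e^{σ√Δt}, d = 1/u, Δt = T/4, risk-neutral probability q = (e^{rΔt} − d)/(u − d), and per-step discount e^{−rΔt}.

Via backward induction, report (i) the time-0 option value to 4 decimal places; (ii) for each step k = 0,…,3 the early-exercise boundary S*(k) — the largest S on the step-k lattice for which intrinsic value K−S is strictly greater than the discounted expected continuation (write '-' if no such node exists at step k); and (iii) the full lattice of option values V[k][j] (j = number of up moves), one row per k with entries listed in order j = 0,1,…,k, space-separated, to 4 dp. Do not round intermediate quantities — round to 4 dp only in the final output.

Δt=0.11725  u=1.06357  d=0.94023  q=0.57540  discount=0.98892
step 4 (expiry): payoffs max(K−S,0) = 23.7079 15.5069 6.2300 0.0000 0.0000
step 3: (k=3,j=0): S=66.4863, (K−S)⁺=19.7337, hold=18.7786 ⇒ V=19.7337 exercise | (k=3,j=1): S=75.2087, (K−S)⁺=11.0113, hold=10.0563 ⇒ V=11.0113 exercise | (k=3,j=2): S=85.0753, (K−S)⁺=1.1447, hold=2.6159 ⇒ V=2.6159 continue | (k=3,j=3): S=96.2364, (K−S)⁺=0.0000, hold=0.0000 ⇒ V=0.0000 continue  boundary S*=75.2087
step 2: (k=2,j=0): S=70.7131, (K−S)⁺=15.5069, hold=14.5518 ⇒ V=15.5069 exercise | (k=2,j=1): S=79.9900, (K−S)⁺=6.2300, hold=6.1121 ⇒ V=6.2300 exercise | (k=2,j=2): S=90.4839, (K−S)⁺=0.0000, hold=1.0984 ⇒ V=1.0984 continue  boundary S*=79.9900
step 1: (k=1,j=0): S=75.2087, (K−S)⁺=11.0113, hold=10.0563 ⇒ V=11.0113 exercise | (k=1,j=1): S=85.0753, (K−S)⁺=1.1447, hold=3.2410 ⇒ V=3.2410 continue  boundary S*=75.2087
step 0: (k=0,j=0): S=79.9900, (K−S)⁺=6.2300, hold=6.4678 ⇒ V=6.4678 continue  boundary S*=-

price = 6.4678
boundary = - 75.2087 79.9900 75.2087
tree:
6.4678
11.0113 3.2410
15.5069 6.2300 1.0984
19.7337 11.0113 2.6159 0.0000
23.7079 15.5069 6.2300 0.0000 0.0000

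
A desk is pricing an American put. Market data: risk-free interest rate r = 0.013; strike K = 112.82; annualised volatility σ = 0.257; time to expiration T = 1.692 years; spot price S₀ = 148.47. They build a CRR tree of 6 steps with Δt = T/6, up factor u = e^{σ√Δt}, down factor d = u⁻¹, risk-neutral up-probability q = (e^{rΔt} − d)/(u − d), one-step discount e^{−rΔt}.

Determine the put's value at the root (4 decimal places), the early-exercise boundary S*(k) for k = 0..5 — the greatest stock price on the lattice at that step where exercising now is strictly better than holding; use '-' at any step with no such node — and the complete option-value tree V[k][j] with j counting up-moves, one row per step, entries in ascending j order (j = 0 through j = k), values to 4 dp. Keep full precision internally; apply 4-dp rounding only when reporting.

price = 3.9101
boundary = - - - - 86.0112 98.5884
tree:
3.9101
6.5888 1.0306
10.8723 1.9866 0.0000
17.4329 3.8297 0.0000 0.0000
26.8088 7.3826 0.0000 0.0000 0.0000
37.7815 14.2316 0.0000 0.0000 0.0000 0.0000
47.3544 26.8088 0.0000 0.0000 0.0000 0.0000 0.0000

params: Δt=0.28200 u=1.14623 d=0.87243 q=0.47935 e^(-rΔt)=0.99634
t_6 payoffs: 47.3544 26.8088 0.0000 0.0000 0.0000 0.0000 0.0000
t_5: node(5,0) S=75.0385 payoff=37.7815 vs cont=37.3687 → 37.7815 [stop]  node(5,1) S=98.5884 payoff=14.2316 vs cont=13.9070 → 14.2316 [stop]  node(5,2) S=129.5292 payoff=0.0000 vs cont=0.0000 → 0.0000 [wait]  node(5,3) S=170.1805 payoff=0.0000 vs cont=0.0000 → 0.0000 [wait]  node(5,4) S=223.5896 payoff=0.0000 vs cont=0.0000 → 0.0000 [wait]  node(5,5) S=293.7606 payoff=0.0000 vs cont=0.0000 → 0.0000 [wait]  ⇒ S*(5)=98.5884
t_4: node(4,0) S=86.0112 payoff=26.8088 vs cont=26.3960 → 26.8088 [stop]  node(4,1) S=113.0048 payoff=0.0000 vs cont=7.3826 → 7.3826 [wait]  node(4,2) S=148.4700 payoff=0.0000 vs cont=0.0000 → 0.0000 [wait]  node(4,3) S=195.0656 payoff=0.0000 vs cont=0.0000 → 0.0000 [wait]  node(4,4) S=256.2846 payoff=0.0000 vs cont=0.0000 → 0.0000 [wait]  ⇒ S*(4)=86.0112
t_3: node(3,0) S=98.5884 payoff=14.2316 vs cont=17.4329 → 17.4329 [wait]  node(3,1) S=129.5292 payoff=0.0000 vs cont=3.8297 → 3.8297 [wait]  node(3,2) S=170.1805 payoff=0.0000 vs cont=0.0000 → 0.0000 [wait]  node(3,3) S=223.5896 payoff=0.0000 vs cont=0.0000 → 0.0000 [wait]  ⇒ S*(3)=-
t_2: node(2,0) S=113.0048 payoff=0.0000 vs cont=10.8723 → 10.8723 [wait]  node(2,1) S=148.4700 payoff=0.0000 vs cont=1.9866 → 1.9866 [wait]  node(2,2) S=195.0656 payoff=0.0000 vs cont=0.0000 → 0.0000 [wait]  ⇒ S*(2)=-
t_1: node(1,0) S=129.5292 payoff=0.0000 vs cont=6.5888 → 6.5888 [wait]  node(1,1) S=170.1805 payoff=0.0000 vs cont=1.0306 → 1.0306 [wait]  ⇒ S*(1)=-
t_0: node(0,0) S=148.4700 payoff=0.0000 vs cont=3.9101 → 3.9101 [wait]  ⇒ S*(0)=-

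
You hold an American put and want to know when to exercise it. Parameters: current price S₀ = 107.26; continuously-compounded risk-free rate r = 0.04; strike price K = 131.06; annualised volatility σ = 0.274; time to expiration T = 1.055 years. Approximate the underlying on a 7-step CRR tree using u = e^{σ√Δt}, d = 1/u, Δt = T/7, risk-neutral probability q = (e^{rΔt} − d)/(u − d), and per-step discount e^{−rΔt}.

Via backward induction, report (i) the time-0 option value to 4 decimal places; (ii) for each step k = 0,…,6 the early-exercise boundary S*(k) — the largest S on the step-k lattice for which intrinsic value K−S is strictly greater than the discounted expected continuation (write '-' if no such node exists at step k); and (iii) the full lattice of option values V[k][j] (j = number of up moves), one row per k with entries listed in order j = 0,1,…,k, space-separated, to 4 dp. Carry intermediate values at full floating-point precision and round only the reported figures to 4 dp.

price = 26.0618
boundary = - 96.4364 86.7050 96.4364 86.7050 96.4364 107.2600
tree:
26.0618
34.6236 17.8754
44.3550 25.3586 10.6615
53.1044 34.6236 16.4656 5.0275
60.9709 44.3550 24.4734 8.7137 1.4283
68.0436 53.1044 34.6236 14.6910 2.8843 0.0000
74.4026 60.9709 44.3550 23.8000 5.8244 0.0000 0.0000
80.1199 68.0436 53.1044 34.6236 11.7616 0.0000 0.0000 0.0000

params: Δt=0.15071 u=1.11224 d=0.89909 q=0.50180 e^(-rΔt)=0.99399
t_7 payoffs: 80.1199 68.0436 53.1044 34.6236 11.7616 0.0000 0.0000 0.0000
t_6: node(6,0) S=56.6574 payoff=74.4026 vs cont=73.6148 → 74.4026 [stop]  node(6,1) S=70.0891 payoff=60.9709 vs cont=60.1832 → 60.9709 [stop]  node(6,2) S=86.7050 payoff=44.3550 vs cont=43.5673 → 44.3550 [stop]  node(6,3) S=107.2600 payoff=23.8000 vs cont=23.0123 → 23.8000 [stop]  node(6,4) S=132.6879 payoff=0.0000 vs cont=5.8244 → 5.8244 [wait]  node(6,5) S=164.1440 payoff=0.0000 vs cont=0.0000 → 0.0000 [wait]  node(6,6) S=203.0574 payoff=0.0000 vs cont=0.0000 → 0.0000 [wait]  ⇒ S*(6)=107.2600
t_5: node(5,0) S=63.0164 payoff=68.0436 vs cont=67.2559 → 68.0436 [stop]  node(5,1) S=77.9556 payoff=53.1044 vs cont=52.3167 → 53.1044 [stop]  node(5,2) S=96.4364 payoff=34.6236 vs cont=33.8359 → 34.6236 [stop]  node(5,3) S=119.2984 payoff=11.7616 vs cont=14.6910 → 14.6910 [wait]  node(5,4) S=147.5803 payoff=0.0000 vs cont=2.8843 → 2.8843 [wait]  node(5,5) S=182.5668 payoff=0.0000 vs cont=0.0000 → 0.0000 [wait]  ⇒ S*(5)=96.4364
t_4: node(4,0) S=70.0891 payoff=60.9709 vs cont=60.1832 → 60.9709 [stop]  node(4,1) S=86.7050 payoff=44.3550 vs cont=43.5673 → 44.3550 [stop]  node(4,2) S=107.2600 payoff=23.8000 vs cont=24.4734 → 24.4734 [wait]  node(4,3) S=132.6879 payoff=0.0000 vs cont=8.7137 → 8.7137 [wait]  node(4,4) S=164.1440 payoff=0.0000 vs cont=1.4283 → 1.4283 [wait]  ⇒ S*(4)=86.7050
t_3: node(3,0) S=77.9556 payoff=53.1044 vs cont=52.3167 → 53.1044 [stop]  node(3,1) S=96.4364 payoff=34.6236 vs cont=34.1718 → 34.6236 [stop]  node(3,2) S=119.2984 payoff=11.7616 vs cont=16.4656 → 16.4656 [wait]  node(3,3) S=147.5803 payoff=0.0000 vs cont=5.0275 → 5.0275 [wait]  ⇒ S*(3)=96.4364
t_2: node(2,0) S=86.7050 payoff=44.3550 vs cont=43.5673 → 44.3550 [stop]  node(2,1) S=107.2600 payoff=23.8000 vs cont=25.3586 → 25.3586 [wait]  node(2,2) S=132.6879 payoff=0.0000 vs cont=10.6615 → 10.6615 [wait]  ⇒ S*(2)=86.7050
t_1: node(1,0) S=96.4364 payoff=34.6236 vs cont=34.6133 → 34.6236 [stop]  node(1,1) S=119.2984 payoff=11.7616 vs cont=17.8754 → 17.8754 [wait]  ⇒ S*(1)=96.4364
t_0: node(0,0) S=107.2600 payoff=23.8000 vs cont=26.0618 → 26.0618 [wait]  ⇒ S*(0)=-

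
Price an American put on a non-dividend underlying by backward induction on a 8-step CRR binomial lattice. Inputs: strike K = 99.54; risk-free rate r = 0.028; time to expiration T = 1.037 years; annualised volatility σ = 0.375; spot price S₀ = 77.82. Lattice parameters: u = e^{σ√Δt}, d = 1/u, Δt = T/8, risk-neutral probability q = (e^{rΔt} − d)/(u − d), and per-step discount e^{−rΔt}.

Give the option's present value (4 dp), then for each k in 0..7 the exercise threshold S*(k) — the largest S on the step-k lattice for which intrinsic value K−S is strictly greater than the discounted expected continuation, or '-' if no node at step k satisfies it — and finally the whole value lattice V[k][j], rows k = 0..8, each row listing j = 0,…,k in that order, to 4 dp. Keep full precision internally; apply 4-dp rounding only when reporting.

price = 25.2734
boundary = - - 59.4046 51.9021 59.4046 67.9917 59.4046 67.9917
tree:
25.2734
32.3806 17.7571
40.1354 24.2156 10.8872
47.6379 31.8348 16.1359 5.2772
54.1929 40.1354 23.0738 8.7337 1.5685
59.9200 47.6379 31.5483 14.0578 3.0258 0.0000
64.9238 54.1929 40.1354 21.7363 5.8368 0.0000 0.0000
69.2957 59.9200 47.6379 31.5483 11.2595 0.0000 0.0000 0.0000
73.1154 64.9238 54.1929 40.1354 21.7200 0.0000 0.0000 0.0000 0.0000

Δt=0.12962  u=1.14455  d=0.87370  q=0.47972  discount=0.99638
step 8 (expiry): payoffs max(K−S,0) = 73.1154 64.9238 54.1929 40.1354 21.7200 0.0000 0.0000 0.0000 0.0000
step 7: (k=7,j=0): S=30.2443, (K−S)⁺=69.2957, hold=68.9351 ⇒ V=69.2957 exercise | (k=7,j=1): S=39.6200, (K−S)⁺=59.9200, hold=59.5594 ⇒ V=59.9200 exercise | (k=7,j=2): S=51.9021, (K−S)⁺=47.6379, hold=47.2773 ⇒ V=47.6379 exercise | (k=7,j=3): S=67.9917, (K−S)⁺=31.5483, hold=31.1877 ⇒ V=31.5483 exercise | (k=7,j=4): S=89.0690, (K−S)⁺=10.4710, hold=11.2595 ⇒ V=11.2595 continue | (k=7,j=5): S=116.6803, (K−S)⁺=0.0000, hold=0.0000 ⇒ V=0.0000 continue | (k=7,j=6): S=152.8510, (K−S)⁺=0.0000, hold=0.0000 ⇒ V=0.0000 continue | (k=7,j=7): S=200.2346, (K−S)⁺=0.0000, hold=0.0000 ⇒ V=0.0000 continue  boundary S*=67.9917
step 6: (k=6,j=0): S=34.6162, (K−S)⁺=64.9238, hold=64.5632 ⇒ V=64.9238 exercise | (k=6,j=1): S=45.3471, (K−S)⁺=54.1929, hold=53.8323 ⇒ V=54.1929 exercise | (k=6,j=2): S=59.4046, (K−S)⁺=40.1354, hold=39.7747 ⇒ V=40.1354 exercise | (k=6,j=3): S=77.8200, (K−S)⁺=21.7200, hold=21.7363 ⇒ V=21.7363 continue | (k=6,j=4): S=101.9441, (K−S)⁺=0.0000, hold=5.8368 ⇒ V=5.8368 continue | (k=6,j=5): S=133.5466, (K−S)⁺=0.0000, hold=0.0000 ⇒ V=0.0000 continue | (k=6,j=6): S=174.9459, (K−S)⁺=0.0000, hold=0.0000 ⇒ V=0.0000 continue  boundary S*=59.4046
step 5: (k=5,j=0): S=39.6200, (K−S)⁺=59.9200, hold=59.5594 ⇒ V=59.9200 exercise | (k=5,j=1): S=51.9021, (K−S)⁺=47.6379, hold=47.2773 ⇒ V=47.6379 exercise | (k=5,j=2): S=67.9917, (K−S)⁺=31.5483, hold=31.1955 ⇒ V=31.5483 exercise | (k=5,j=3): S=89.0690, (K−S)⁺=10.4710, hold=14.0578 ⇒ V=14.0578 continue | (k=5,j=4): S=116.6803, (K−S)⁺=0.0000, hold=3.0258 ⇒ V=3.0258 continue | (k=5,j=5): S=152.8510, (K−S)⁺=0.0000, hold=0.0000 ⇒ V=0.0000 continue  boundary S*=67.9917
step 4: (k=4,j=0): S=45.3471, (K−S)⁺=54.1929, hold=53.8323 ⇒ V=54.1929 exercise | (k=4,j=1): S=59.4046, (K−S)⁺=40.1354, hold=39.7747 ⇒ V=40.1354 exercise | (k=4,j=2): S=77.8200, (K−S)⁺=21.7200, hold=23.0738 ⇒ V=23.0738 continue | (k=4,j=3): S=101.9441, (K−S)⁺=0.0000, hold=8.7337 ⇒ V=8.7337 continue | (k=4,j=4): S=133.5466, (K−S)⁺=0.0000, hold=1.5685 ⇒ V=1.5685 continue  boundary S*=59.4046
step 3: (k=3,j=0): S=51.9021, (K−S)⁺=47.6379, hold=47.2773 ⇒ V=47.6379 exercise | (k=3,j=1): S=67.9917, (K−S)⁺=31.5483, hold=31.8348 ⇒ V=31.8348 continue | (k=3,j=2): S=89.0690, (K−S)⁺=10.4710, hold=16.1359 ⇒ V=16.1359 continue | (k=3,j=3): S=116.6803, (K−S)⁺=0.0000, hold=5.2772 ⇒ V=5.2772 continue  boundary S*=51.9021
step 2: (k=2,j=0): S=59.4046, (K−S)⁺=40.1354, hold=39.9117 ⇒ V=40.1354 exercise | (k=2,j=1): S=77.8200, (K−S)⁺=21.7200, hold=24.2156 ⇒ V=24.2156 continue | (k=2,j=2): S=101.9441, (K−S)⁺=0.0000, hold=10.8872 ⇒ V=10.8872 continue  boundary S*=59.4046
step 1: (k=1,j=0): S=67.9917, (K−S)⁺=31.5483, hold=32.3806 ⇒ V=32.3806 continue | (k=1,j=1): S=89.0690, (K−S)⁺=10.4710, hold=17.7571 ⇒ V=17.7571 continue  boundary S*=-
step 0: (k=0,j=0): S=77.8200, (K−S)⁺=21.7200, hold=25.2734 ⇒ V=25.2734 continue  boundary S*=-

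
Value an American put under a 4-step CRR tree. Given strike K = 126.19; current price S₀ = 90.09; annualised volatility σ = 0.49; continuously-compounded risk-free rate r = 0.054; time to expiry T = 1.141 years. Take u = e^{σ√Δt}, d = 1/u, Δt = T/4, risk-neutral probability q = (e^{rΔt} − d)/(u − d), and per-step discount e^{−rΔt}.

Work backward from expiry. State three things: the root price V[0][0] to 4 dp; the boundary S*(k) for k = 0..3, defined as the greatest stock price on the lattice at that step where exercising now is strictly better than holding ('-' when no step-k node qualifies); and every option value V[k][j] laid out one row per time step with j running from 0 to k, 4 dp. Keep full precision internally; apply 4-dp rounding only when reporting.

price = 41.4199
boundary = - 69.3458 53.3782 69.3458
tree:
41.4199
56.8442 25.0061
72.8118 38.6943 10.0468
85.1027 56.8442 19.0444 0.0000
94.5635 72.8118 36.1000 0.0000 0.0000

Δt=0.28525  u=1.29914  d=0.76974  q=0.46427  discount=0.98471
step 4 (expiry): payoffs max(K−S,0) = 94.5635 72.8118 36.1000 0.0000 0.0000
step 3: (k=3,j=0): S=41.0873, (K−S)⁺=85.1027, hold=83.1738 ⇒ V=85.1027 exercise | (k=3,j=1): S=69.3458, (K−S)⁺=56.8442, hold=54.9153 ⇒ V=56.8442 exercise | (k=3,j=2): S=117.0396, (K−S)⁺=9.1504, hold=19.0444 ⇒ V=19.0444 continue | (k=3,j=3): S=197.5355, (K−S)⁺=0.0000, hold=0.0000 ⇒ V=0.0000 continue  boundary S*=69.3458
step 2: (k=2,j=0): S=53.3782, (K−S)⁺=72.8118, hold=70.8829 ⇒ V=72.8118 exercise | (k=2,j=1): S=90.0900, (K−S)⁺=36.1000, hold=38.6943 ⇒ V=38.6943 continue | (k=2,j=2): S=152.0509, (K−S)⁺=0.0000, hold=10.0468 ⇒ V=10.0468 continue  boundary S*=53.3782
step 1: (k=1,j=0): S=69.3458, (K−S)⁺=56.8442, hold=56.1014 ⇒ V=56.8442 exercise | (k=1,j=1): S=117.0396, (K−S)⁺=9.1504, hold=25.0061 ⇒ V=25.0061 continue  boundary S*=69.3458
step 0: (k=0,j=0): S=90.0900, (K−S)⁺=36.1000, hold=41.4199 ⇒ V=41.4199 continue  boundary S*=-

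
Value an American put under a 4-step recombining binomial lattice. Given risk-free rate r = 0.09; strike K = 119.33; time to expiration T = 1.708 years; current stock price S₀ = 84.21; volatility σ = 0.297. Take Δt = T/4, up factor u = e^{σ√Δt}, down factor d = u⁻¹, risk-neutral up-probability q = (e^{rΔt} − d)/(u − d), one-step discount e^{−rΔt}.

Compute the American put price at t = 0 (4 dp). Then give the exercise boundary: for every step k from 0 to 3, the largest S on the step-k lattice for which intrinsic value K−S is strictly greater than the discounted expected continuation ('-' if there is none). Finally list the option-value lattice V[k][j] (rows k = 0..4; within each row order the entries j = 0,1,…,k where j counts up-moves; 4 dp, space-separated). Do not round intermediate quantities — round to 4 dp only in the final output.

price = 35.1200
boundary = 84.2100 69.3550 84.2100 102.2468
tree:
35.1200
49.9750 19.0549
62.2095 35.1200 7.3658
72.2858 49.9750 17.0832 0.0000
80.5846 62.2095 35.1200 0.0000 0.0000

Δt=0.42700  u=1.21419  d=0.82360  q=0.55194  discount=0.96230
step 4 (expiry): payoffs max(K−S,0) = 80.5846 62.2095 35.1200 0.0000 0.0000
step 3: (k=3,j=0): S=47.0442, (K−S)⁺=72.2858, hold=67.7869 ⇒ V=72.2858 exercise | (k=3,j=1): S=69.3550, (K−S)⁺=49.9750, hold=45.4761 ⇒ V=49.9750 exercise | (k=3,j=2): S=102.2468, (K−S)⁺=17.0832, hold=15.1427 ⇒ V=17.0832 exercise | (k=3,j=3): S=150.7375, (K−S)⁺=0.0000, hold=0.0000 ⇒ V=0.0000 continue  boundary S*=102.2468
step 2: (k=2,j=0): S=57.1205, (K−S)⁺=62.2095, hold=57.7107 ⇒ V=62.2095 exercise | (k=2,j=1): S=84.2100, (K−S)⁺=35.1200, hold=30.6211 ⇒ V=35.1200 exercise | (k=2,j=2): S=124.1468, (K−S)⁺=0.0000, hold=7.3658 ⇒ V=7.3658 continue  boundary S*=84.2100
step 1: (k=1,j=0): S=69.3550, (K−S)⁺=49.9750, hold=45.4761 ⇒ V=49.9750 exercise | (k=1,j=1): S=102.2468, (K−S)⁺=17.0832, hold=19.0549 ⇒ V=19.0549 continue  boundary S*=69.3550
step 0: (k=0,j=0): S=84.2100, (K−S)⁺=35.1200, hold=31.6683 ⇒ V=35.1200 exercise  boundary S*=84.2100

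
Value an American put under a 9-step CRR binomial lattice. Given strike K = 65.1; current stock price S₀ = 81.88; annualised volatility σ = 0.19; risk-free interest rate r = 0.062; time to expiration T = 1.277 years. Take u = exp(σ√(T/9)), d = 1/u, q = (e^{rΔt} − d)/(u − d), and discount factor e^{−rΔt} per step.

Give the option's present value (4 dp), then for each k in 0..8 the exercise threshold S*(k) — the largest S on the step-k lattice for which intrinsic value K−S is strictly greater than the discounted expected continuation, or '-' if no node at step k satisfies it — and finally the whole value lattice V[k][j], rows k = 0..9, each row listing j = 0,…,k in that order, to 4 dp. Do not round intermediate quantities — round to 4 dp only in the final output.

params: Δt=0.14189 u=1.07419 d=0.93093 q=0.54379 e^(-rΔt)=0.99124
t_9 payoffs: 22.1030 15.4862 7.8512 0.0000 0.0000 0.0000 0.0000 0.0000 0.0000 0.0000
t_8: node(8,0) S=46.1870 payoff=18.9130 vs cont=18.3428 → 18.9130 [stop]  node(8,1) S=53.2948 payoff=11.8052 vs cont=11.2351 → 11.8052 [stop]  node(8,2) S=61.4963 payoff=3.6037 vs cont=3.5504 → 3.6037 [stop]  node(8,3) S=70.9600 payoff=0.0000 vs cont=0.0000 → 0.0000 [wait]  node(8,4) S=81.8800 payoff=0.0000 vs cont=0.0000 → 0.0000 [wait]  node(8,5) S=94.4805 payoff=0.0000 vs cont=0.0000 → 0.0000 [wait]  node(8,6) S=109.0201 payoff=0.0000 vs cont=0.0000 → 0.0000 [wait]  node(8,7) S=125.7973 payoff=0.0000 vs cont=0.0000 → 0.0000 [wait]  node(8,8) S=145.1562 payoff=0.0000 vs cont=0.0000 → 0.0000 [wait]  ⇒ S*(8)=61.4963
t_7: node(7,0) S=49.6138 payoff=15.4862 vs cont=14.9160 → 15.4862 [stop]  node(7,1) S=57.2488 payoff=7.8512 vs cont=7.2810 → 7.8512 [stop]  node(7,2) S=66.0589 payoff=0.0000 vs cont=1.6296 → 1.6296 [wait]  node(7,3) S=76.2247 payoff=0.0000 vs cont=0.0000 → 0.0000 [wait]  node(7,4) S=87.9549 payoff=0.0000 vs cont=0.0000 → 0.0000 [wait]  node(7,5) S=101.4903 payoff=0.0000 vs cont=0.0000 → 0.0000 [wait]  node(7,6) S=117.1086 payoff=0.0000 vs cont=0.0000 → 0.0000 [wait]  node(7,7) S=135.1305 payoff=0.0000 vs cont=0.0000 → 0.0000 [wait]  ⇒ S*(7)=57.2488
t_6: node(6,0) S=53.2948 payoff=11.8052 vs cont=11.2351 → 11.8052 [stop]  node(6,1) S=61.4963 payoff=3.6037 vs cont=4.4288 → 4.4288 [wait]  node(6,2) S=70.9600 payoff=0.0000 vs cont=0.7369 → 0.7369 [wait]  node(6,3) S=81.8800 payoff=0.0000 vs cont=0.0000 → 0.0000 [wait]  node(6,4) S=94.4805 payoff=0.0000 vs cont=0.0000 → 0.0000 [wait]  node(6,5) S=109.0201 payoff=0.0000 vs cont=0.0000 → 0.0000 [wait]  node(6,6) S=125.7973 payoff=0.0000 vs cont=0.0000 → 0.0000 [wait]  ⇒ S*(6)=53.2948
t_5: node(5,0) S=57.2488 payoff=7.8512 vs cont=7.7257 → 7.8512 [stop]  node(5,1) S=66.0589 payoff=0.0000 vs cont=2.4000 → 2.4000 [wait]  node(5,2) S=76.2247 payoff=0.0000 vs cont=0.3333 → 0.3333 [wait]  node(5,3) S=87.9549 payoff=0.0000 vs cont=0.0000 → 0.0000 [wait]  node(5,4) S=101.4903 payoff=0.0000 vs cont=0.0000 → 0.0000 [wait]  node(5,5) S=117.1086 payoff=0.0000 vs cont=0.0000 → 0.0000 [wait]  ⇒ S*(5)=57.2488
t_4: node(4,0) S=61.4963 payoff=3.6037 vs cont=4.8441 → 4.8441 [wait]  node(4,1) S=70.9600 payoff=0.0000 vs cont=1.2649 → 1.2649 [wait]  node(4,2) S=81.8800 payoff=0.0000 vs cont=0.1507 → 0.1507 [wait]  node(4,3) S=94.4805 payoff=0.0000 vs cont=0.0000 → 0.0000 [wait]  node(4,4) S=109.0201 payoff=0.0000 vs cont=0.0000 → 0.0000 [wait]  ⇒ S*(4)=-
t_3: node(3,0) S=66.0589 payoff=0.0000 vs cont=2.8724 → 2.8724 [wait]  node(3,1) S=76.2247 payoff=0.0000 vs cont=0.6533 → 0.6533 [wait]  node(3,2) S=87.9549 payoff=0.0000 vs cont=0.0681 → 0.0681 [wait]  node(3,3) S=101.4903 payoff=0.0000 vs cont=0.0000 → 0.0000 [wait]  ⇒ S*(3)=-
t_2: node(2,0) S=70.9600 payoff=0.0000 vs cont=1.6510 → 1.6510 [wait]  node(2,1) S=81.8800 payoff=0.0000 vs cont=0.3321 → 0.3321 [wait]  node(2,2) S=94.4805 payoff=0.0000 vs cont=0.0308 → 0.0308 [wait]  ⇒ S*(2)=-
t_1: node(1,0) S=76.2247 payoff=0.0000 vs cont=0.9257 → 0.9257 [wait]  node(1,1) S=87.9549 payoff=0.0000 vs cont=0.1668 → 0.1668 [wait]  ⇒ S*(1)=-
t_0: node(0,0) S=81.8800 payoff=0.0000 vs cont=0.5085 → 0.5085 [wait]  ⇒ S*(0)=-

price = 0.5085
boundary = - - - - - 57.2488 53.2948 57.2488 61.4963
tree:
0.5085
0.9257 0.1668
1.6510 0.3321 0.0308
2.8724 0.6533 0.0681 0.0000
4.8441 1.2649 0.1507 0.0000 0.0000
7.8512 2.4000 0.3333 0.0000 0.0000 0.0000
11.8052 4.4288 0.7369 0.0000 0.0000 0.0000 0.0000
15.4862 7.8512 1.6296 0.0000 0.0000 0.0000 0.0000 0.0000
18.9130 11.8052 3.6037 0.0000 0.0000 0.0000 0.0000 0.0000 0.0000
22.1030 15.4862 7.8512 0.0000 0.0000 0.0000 0.0000 0.0000 0.0000 0.0000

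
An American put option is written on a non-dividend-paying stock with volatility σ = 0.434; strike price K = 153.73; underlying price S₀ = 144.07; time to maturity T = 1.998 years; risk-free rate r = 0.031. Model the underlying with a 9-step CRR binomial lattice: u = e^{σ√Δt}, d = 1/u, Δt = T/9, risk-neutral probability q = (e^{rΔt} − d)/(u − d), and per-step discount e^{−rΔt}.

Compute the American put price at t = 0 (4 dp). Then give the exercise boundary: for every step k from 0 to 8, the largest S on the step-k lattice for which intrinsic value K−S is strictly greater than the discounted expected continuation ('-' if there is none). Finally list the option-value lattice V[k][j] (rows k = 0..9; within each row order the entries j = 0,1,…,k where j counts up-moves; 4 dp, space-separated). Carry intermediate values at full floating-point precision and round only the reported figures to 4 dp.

price = 36.8511
boundary = - - - 78.0100 63.5833 78.0100 63.5833 78.0100 95.7102
tree:
36.8511
48.2489 24.3272
61.3923 33.8923 13.7192
75.7200 45.8723 20.6569 5.9669
90.1467 60.0542 30.2895 9.9172 1.5256
101.9055 75.7200 42.9801 16.1859 2.8756 0.0000
111.4897 90.1467 58.5322 25.7830 5.4205 0.0000 0.0000
119.3014 101.9055 75.7200 39.6902 10.2174 0.0000 0.0000 0.0000
125.6684 111.4897 90.1467 58.0198 19.2595 0.0000 0.0000 0.0000 0.0000
130.8580 119.3014 101.9055 75.7200 36.3036 0.0000 0.0000 0.0000 0.0000 0.0000

Δt=0.22200, u=1.22690, d=0.81507, q=0.46582, disc=e^(-rΔt)=0.99314
k=9 terminal: V=max(K-S,0) → 130.8580 119.3014 101.9055 75.7200 36.3036 0.0000 0.0000 0.0000 0.0000 0.0000
k=8: j=0 S=28.0616 intr=125.6684 cont=124.6141 V=125.6684[EX]; j=1 S=42.2403 intr=111.4897 cont=110.4353 V=111.4897[EX]; j=2 S=63.5833 intr=90.1467 cont=89.0924 V=90.1467[EX]; j=3 S=95.7102 intr=58.0198 cont=56.9655 V=58.0198[EX]; j=4 S=144.0700 intr=9.6600 cont=19.2595 V=19.2595[hold]; j=5 S=216.8647 intr=0.0000 cont=0.0000 V=0.0000[hold]; j=6 S=326.4407 intr=0.0000 cont=0.0000 V=0.0000[hold]; j=7 S=491.3824 intr=0.0000 cont=0.0000 V=0.0000[hold]; j=8 S=739.6649 intr=0.0000 cont=0.0000 V=0.0000[hold]  S*(8)=95.7102
k=7: j=0 S=34.4286 intr=119.3014 cont=118.2470 V=119.3014[EX]; j=1 S=51.8245 intr=101.9055 cont=100.8512 V=101.9055[EX]; j=2 S=78.0100 intr=75.7200 cont=74.6656 V=75.7200[EX]; j=3 S=117.4264 intr=36.3036 cont=39.6902 V=39.6902[hold]; j=4 S=176.7589 intr=0.0000 cont=10.2174 V=10.2174[hold]; j=5 S=266.0704 intr=0.0000 cont=0.0000 V=0.0000[hold]; j=6 S=400.5087 intr=0.0000 cont=0.0000 V=0.0000[hold]; j=7 S=602.8751 intr=0.0000 cont=0.0000 V=0.0000[hold]  S*(7)=78.0100
k=6: j=0 S=42.2403 intr=111.4897 cont=110.4353 V=111.4897[EX]; j=1 S=63.5833 intr=90.1467 cont=89.0924 V=90.1467[EX]; j=2 S=95.7102 intr=58.0198 cont=58.5322 V=58.5322[hold]; j=3 S=144.0700 intr=9.6600 cont=25.7830 V=25.7830[hold]; j=4 S=216.8647 intr=0.0000 cont=5.4205 V=5.4205[hold]; j=5 S=326.4407 intr=0.0000 cont=0.0000 V=0.0000[hold]; j=6 S=491.3824 intr=0.0000 cont=0.0000 V=0.0000[hold]  S*(6)=63.5833
k=5: j=0 S=51.8245 intr=101.9055 cont=100.8512 V=101.9055[EX]; j=1 S=78.0100 intr=75.7200 cont=74.9027 V=75.7200[EX]; j=2 S=117.4264 intr=36.3036 cont=42.9801 V=42.9801[hold]; j=3 S=176.7589 intr=0.0000 cont=16.1859 V=16.1859[hold]; j=4 S=266.0704 intr=0.0000 cont=2.8756 V=2.8756[hold]; j=5 S=400.5087 intr=0.0000 cont=0.0000 V=0.0000[hold]  S*(5)=78.0100
k=4: j=0 S=63.5833 intr=90.1467 cont=89.0924 V=90.1467[EX]; j=1 S=95.7102 intr=58.0198 cont=60.0542 V=60.0542[hold]; j=2 S=144.0700 intr=9.6600 cont=30.2895 V=30.2895[hold]; j=3 S=216.8647 intr=0.0000 cont=9.9172 V=9.9172[hold]; j=4 S=326.4407 intr=0.0000 cont=1.5256 V=1.5256[hold]  S*(4)=63.5833
k=3: j=0 S=78.0100 intr=75.7200 cont=75.6068 V=75.7200[EX]; j=1 S=117.4264 intr=36.3036 cont=45.8723 V=45.8723[hold]; j=2 S=176.7589 intr=0.0000 cont=20.6569 V=20.6569[hold]; j=3 S=266.0704 intr=0.0000 cont=5.9669 V=5.9669[hold]  S*(3)=78.0100
k=2: j=0 S=95.7102 intr=58.0198 cont=61.3923 V=61.3923[hold]; j=1 S=144.0700 intr=9.6600 cont=33.8923 V=33.8923[hold]; j=2 S=216.8647 intr=0.0000 cont=13.7192 V=13.7192[hold]  S*(2)=-
k=1: j=0 S=117.4264 intr=36.3036 cont=48.2489 V=48.2489[hold]; j=1 S=176.7589 intr=0.0000 cont=24.3272 V=24.3272[hold]  S*(1)=-
k=0: j=0 S=144.0700 intr=9.6600 cont=36.8511 V=36.8511[hold]  S*(0)=-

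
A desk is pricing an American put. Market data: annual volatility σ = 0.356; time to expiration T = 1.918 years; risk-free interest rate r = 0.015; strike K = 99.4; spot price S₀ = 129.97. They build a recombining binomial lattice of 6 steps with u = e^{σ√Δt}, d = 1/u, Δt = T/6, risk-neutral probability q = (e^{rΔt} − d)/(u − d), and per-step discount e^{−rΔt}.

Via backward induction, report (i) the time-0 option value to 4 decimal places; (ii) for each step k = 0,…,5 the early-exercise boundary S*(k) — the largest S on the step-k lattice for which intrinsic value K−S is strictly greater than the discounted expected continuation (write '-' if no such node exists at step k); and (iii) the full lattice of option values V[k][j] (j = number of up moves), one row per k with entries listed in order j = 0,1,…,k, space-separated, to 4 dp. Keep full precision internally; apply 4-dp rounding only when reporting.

Δt=0.31967, u=1.22297, d=0.81768, q=0.46171, disc=e^(-rΔt)=0.99522
k=6 terminal: V=max(K-S,0) → 60.5531 41.2987 12.5011 0.0000 0.0000 0.0000 0.0000
k=5: j=0 S=47.5085 intr=51.8915 cont=51.4160 V=51.8915[EX]; j=1 S=71.0559 intr=28.3441 cont=27.8687 V=28.3441[EX]; j=2 S=106.2744 intr=0.0000 cont=6.6970 V=6.6970[hold]; j=3 S=158.9489 intr=0.0000 cont=0.0000 V=0.0000[hold]; j=4 S=237.7313 intr=0.0000 cont=0.0000 V=0.0000[hold]; j=5 S=355.5618 intr=0.0000 cont=0.0000 V=0.0000[hold]  S*(5)=71.0559
k=4: j=0 S=58.1013 intr=41.2987 cont=40.8233 V=41.2987[EX]; j=1 S=86.8989 intr=12.5011 cont=18.2617 V=18.2617[hold]; j=2 S=129.9700 intr=0.0000 cont=3.5877 V=3.5877[hold]; j=3 S=194.3891 intr=0.0000 cont=0.0000 V=0.0000[hold]; j=4 S=290.7373 intr=0.0000 cont=0.0000 V=0.0000[hold]  S*(4)=58.1013
k=3: j=0 S=71.0559 intr=28.3441 cont=30.5157 V=30.5157[hold]; j=1 S=106.2744 intr=0.0000 cont=11.4316 V=11.4316[hold]; j=2 S=158.9489 intr=0.0000 cont=1.9220 V=1.9220[hold]; j=3 S=237.7313 intr=0.0000 cont=0.0000 V=0.0000[hold]  S*(3)=-
k=2: j=0 S=86.8989 intr=12.5011 cont=21.6006 V=21.6006[hold]; j=1 S=129.9700 intr=0.0000 cont=7.0073 V=7.0073[hold]; j=2 S=194.3891 intr=0.0000 cont=1.0296 V=1.0296[hold]  S*(2)=-
k=1: j=0 S=106.2744 intr=0.0000 cont=14.7916 V=14.7916[hold]; j=1 S=158.9489 intr=0.0000 cont=4.2270 V=4.2270[hold]  S*(1)=-
k=0: j=0 S=129.9700 intr=0.0000 cont=9.8664 V=9.8664[hold]  S*(0)=-

price = 9.8664
boundary = - - - - 58.1013 71.0559
tree:
9.8664
14.7916 4.2270
21.6006 7.0073 1.0296
30.5157 11.4316 1.9220 0.0000
41.2987 18.2617 3.5877 0.0000 0.0000
51.8915 28.3441 6.6970 0.0000 0.0000 0.0000
60.5531 41.2987 12.5011 0.0000 0.0000 0.0000 0.0000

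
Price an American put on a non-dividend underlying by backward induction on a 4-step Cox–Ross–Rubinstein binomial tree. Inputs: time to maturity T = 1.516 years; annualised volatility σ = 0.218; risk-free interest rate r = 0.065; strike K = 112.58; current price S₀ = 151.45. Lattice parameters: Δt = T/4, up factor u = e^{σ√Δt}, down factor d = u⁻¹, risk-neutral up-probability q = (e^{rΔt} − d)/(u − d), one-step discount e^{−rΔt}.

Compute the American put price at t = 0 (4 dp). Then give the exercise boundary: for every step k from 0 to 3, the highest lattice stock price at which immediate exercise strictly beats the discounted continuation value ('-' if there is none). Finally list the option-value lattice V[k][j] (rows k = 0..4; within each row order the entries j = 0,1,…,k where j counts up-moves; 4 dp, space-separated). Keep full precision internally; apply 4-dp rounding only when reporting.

Δt=0.37900  u=1.14363  d=0.87441  q=0.55914  discount=0.97567
step 4 (expiry): payoffs max(K−S,0) = 24.0425 0.0000 0.0000 0.0000 0.0000
step 3: (k=3,j=0): S=101.2541, (K−S)⁺=11.3259, hold=10.3415 ⇒ V=11.3259 exercise | (k=3,j=1): S=132.4292, (K−S)⁺=0.0000, hold=0.0000 ⇒ V=0.0000 continue | (k=3,j=2): S=173.2027, (K−S)⁺=0.0000, hold=0.0000 ⇒ V=0.0000 continue | (k=3,j=3): S=226.5300, (K−S)⁺=0.0000, hold=0.0000 ⇒ V=0.0000 continue  boundary S*=101.2541
step 2: (k=2,j=0): S=115.7973, (K−S)⁺=0.0000, hold=4.8716 ⇒ V=4.8716 continue | (k=2,j=1): S=151.4500, (K−S)⁺=0.0000, hold=0.0000 ⇒ V=0.0000 continue | (k=2,j=2): S=198.0798, (K−S)⁺=0.0000, hold=0.0000 ⇒ V=0.0000 continue  boundary S*=-
step 1: (k=1,j=0): S=132.4292, (K−S)⁺=0.0000, hold=2.0954 ⇒ V=2.0954 continue | (k=1,j=1): S=173.2027, (K−S)⁺=0.0000, hold=0.0000 ⇒ V=0.0000 continue  boundary S*=-
step 0: (k=0,j=0): S=151.4500, (K−S)⁺=0.0000, hold=0.9013 ⇒ V=0.9013 continue  boundary S*=-

price = 0.9013
boundary = - - - 101.2541
tree:
0.9013
2.0954 0.0000
4.8716 0.0000 0.0000
11.3259 0.0000 0.0000 0.0000
24.0425 0.0000 0.0000 0.0000 0.0000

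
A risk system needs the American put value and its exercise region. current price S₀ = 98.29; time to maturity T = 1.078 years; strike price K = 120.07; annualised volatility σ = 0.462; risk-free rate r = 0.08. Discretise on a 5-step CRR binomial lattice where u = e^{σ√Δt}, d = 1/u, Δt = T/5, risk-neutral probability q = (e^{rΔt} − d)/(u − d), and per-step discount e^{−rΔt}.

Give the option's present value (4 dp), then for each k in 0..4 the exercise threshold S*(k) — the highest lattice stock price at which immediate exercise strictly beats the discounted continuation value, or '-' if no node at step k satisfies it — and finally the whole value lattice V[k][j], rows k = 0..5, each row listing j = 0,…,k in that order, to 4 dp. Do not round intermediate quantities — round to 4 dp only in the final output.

price = 28.0574
boundary = - 79.3131 64.0000 79.3131 98.2900
tree:
28.0574
40.7569 15.6728
56.0700 25.8149 5.5414
68.4265 40.7569 10.9860 0.0000
78.3973 56.0700 21.7800 0.0000 0.0000
86.4431 68.4265 40.7569 0.0000 0.0000 0.0000

params: Δt=0.21560 u=1.23927 d=0.80693 q=0.48682 e^(-rΔt)=0.98290
t_5 payoffs: 86.4431 68.4265 40.7569 0.0000 0.0000 0.0000
t_4: node(4,0) S=41.6727 payoff=78.3973 vs cont=76.3441 → 78.3973 [stop]  node(4,1) S=64.0000 payoff=56.0700 vs cont=54.0168 → 56.0700 [stop]  node(4,2) S=98.2900 payoff=21.7800 vs cont=20.5581 → 21.7800 [stop]  node(4,3) S=150.9518 payoff=0.0000 vs cont=0.0000 → 0.0000 [wait]  node(4,4) S=231.8289 payoff=0.0000 vs cont=0.0000 → 0.0000 [wait]  ⇒ S*(4)=98.2900
t_3: node(3,0) S=51.6435 payoff=68.4265 vs cont=66.3733 → 68.4265 [stop]  node(3,1) S=79.3131 payoff=40.7569 vs cont=38.7037 → 40.7569 [stop]  node(3,2) S=121.8075 payoff=0.0000 vs cont=10.9860 → 10.9860 [wait]  node(3,3) S=187.0695 payoff=0.0000 vs cont=0.0000 → 0.0000 [wait]  ⇒ S*(3)=79.3131
t_2: node(2,0) S=64.0000 payoff=56.0700 vs cont=54.0168 → 56.0700 [stop]  node(2,1) S=98.2900 payoff=21.7800 vs cont=25.8149 → 25.8149 [wait]  node(2,2) S=150.9518 payoff=0.0000 vs cont=5.5414 → 5.5414 [wait]  ⇒ S*(2)=64.0000
t_1: node(1,0) S=79.3131 payoff=40.7569 vs cont=40.6344 → 40.7569 [stop]  node(1,1) S=121.8075 payoff=0.0000 vs cont=15.6728 → 15.6728 [wait]  ⇒ S*(1)=79.3131
t_0: node(0,0) S=98.2900 payoff=21.7800 vs cont=28.0574 → 28.0574 [wait]  ⇒ S*(0)=-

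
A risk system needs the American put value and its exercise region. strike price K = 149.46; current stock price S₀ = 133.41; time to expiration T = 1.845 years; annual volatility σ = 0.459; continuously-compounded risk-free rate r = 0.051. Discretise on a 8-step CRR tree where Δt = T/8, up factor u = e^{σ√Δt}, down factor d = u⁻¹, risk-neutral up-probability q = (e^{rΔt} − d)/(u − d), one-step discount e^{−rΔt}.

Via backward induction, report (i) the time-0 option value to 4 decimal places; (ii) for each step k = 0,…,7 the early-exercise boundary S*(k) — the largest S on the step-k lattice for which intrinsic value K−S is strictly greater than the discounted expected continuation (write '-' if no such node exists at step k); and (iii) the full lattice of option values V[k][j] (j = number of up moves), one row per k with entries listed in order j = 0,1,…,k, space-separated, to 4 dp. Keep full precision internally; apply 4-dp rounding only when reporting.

Δt=0.23062  u=1.24661  d=0.80218  q=0.47174  discount=0.98831
step 8 (expiry): payoffs max(K−S,0) = 126.5859 113.9128 94.2184 63.6125 16.0500 0.0000 0.0000 0.0000 0.0000
step 7: (k=7,j=0): S=28.5151, (K−S)⁺=120.9449, hold=119.1973 ⇒ V=120.9449 exercise | (k=7,j=1): S=44.3135, (K−S)⁺=105.1465, hold=103.3989 ⇒ V=105.1465 exercise | (k=7,j=2): S=68.8648, (K−S)⁺=80.5952, hold=78.8476 ⇒ V=80.5952 exercise | (k=7,j=3): S=107.0183, (K−S)⁺=42.4417, hold=40.6941 ⇒ V=42.4417 exercise | (k=7,j=4): S=166.3102, (K−S)⁺=0.0000, hold=8.3795 ⇒ V=8.3795 continue | (k=7,j=5): S=258.4519, (K−S)⁺=0.0000, hold=0.0000 ⇒ V=0.0000 continue | (k=7,j=6): S=401.6435, (K−S)⁺=0.0000, hold=0.0000 ⇒ V=0.0000 continue | (k=7,j=7): S=624.1682, (K−S)⁺=0.0000, hold=0.0000 ⇒ V=0.0000 continue  boundary S*=107.0183
step 6: (k=6,j=0): S=35.5472, (K−S)⁺=113.9128, hold=112.1652 ⇒ V=113.9128 exercise | (k=6,j=1): S=55.2416, (K−S)⁺=94.2184, hold=92.4707 ⇒ V=94.2184 exercise | (k=6,j=2): S=85.8475, (K−S)⁺=63.6125, hold=61.8649 ⇒ V=63.6125 exercise | (k=6,j=3): S=133.4100, (K−S)⁺=16.0500, hold=26.0650 ⇒ V=26.0650 continue | (k=6,j=4): S=207.3239, (K−S)⁺=0.0000, hold=4.3748 ⇒ V=4.3748 continue | (k=6,j=5): S=322.1887, (K−S)⁺=0.0000, hold=0.0000 ⇒ V=0.0000 continue | (k=6,j=6): S=500.6926, (K−S)⁺=0.0000, hold=0.0000 ⇒ V=0.0000 continue  boundary S*=85.8475
step 5: (k=5,j=0): S=44.3135, (K−S)⁺=105.1465, hold=103.3989 ⇒ V=105.1465 exercise | (k=5,j=1): S=68.8648, (K−S)⁺=80.5952, hold=78.8476 ⇒ V=80.5952 exercise | (k=5,j=2): S=107.0183, (K−S)⁺=42.4417, hold=45.3633 ⇒ V=45.3633 continue | (k=5,j=3): S=166.3102, (K−S)⁺=0.0000, hold=15.6478 ⇒ V=15.6478 continue | (k=5,j=4): S=258.4519, (K−S)⁺=0.0000, hold=2.2840 ⇒ V=2.2840 continue | (k=5,j=5): S=401.6435, (K−S)⁺=0.0000, hold=0.0000 ⇒ V=0.0000 continue  boundary S*=68.8648
step 4: (k=4,j=0): S=55.2416, (K−S)⁺=94.2184, hold=92.4707 ⇒ V=94.2184 exercise | (k=4,j=1): S=85.8475, (K−S)⁺=63.6125, hold=63.2270 ⇒ V=63.6125 exercise | (k=4,j=2): S=133.4100, (K−S)⁺=16.0500, hold=30.9789 ⇒ V=30.9789 continue | (k=4,j=3): S=207.3239, (K−S)⁺=0.0000, hold=9.2344 ⇒ V=9.2344 continue | (k=4,j=4): S=322.1887, (K−S)⁺=0.0000, hold=1.1925 ⇒ V=1.1925 continue  boundary S*=85.8475
step 3: (k=3,j=0): S=68.8648, (K−S)⁺=80.5952, hold=78.8476 ⇒ V=80.5952 exercise | (k=3,j=1): S=107.0183, (K−S)⁺=42.4417, hold=47.6543 ⇒ V=47.6543 continue | (k=3,j=2): S=166.3102, (K−S)⁺=0.0000, hold=20.4789 ⇒ V=20.4789 continue | (k=3,j=3): S=258.4519, (K−S)⁺=0.0000, hold=5.3771 ⇒ V=5.3771 continue  boundary S*=68.8648
step 2: (k=2,j=0): S=85.8475, (K−S)⁺=63.6125, hold=64.2951 ⇒ V=64.2951 continue | (k=2,j=1): S=133.4100, (K−S)⁺=16.0500, hold=34.4273 ⇒ V=34.4273 continue | (k=2,j=2): S=207.3239, (K−S)⁺=0.0000, hold=13.1987 ⇒ V=13.1987 continue  boundary S*=-
step 1: (k=1,j=0): S=107.0183, (K−S)⁺=42.4417, hold=49.6183 ⇒ V=49.6183 continue | (k=1,j=1): S=166.3102, (K−S)⁺=0.0000, hold=24.1276 ⇒ V=24.1276 continue  boundary S*=-
step 0: (k=0,j=0): S=133.4100, (K−S)⁺=16.0500, hold=37.1538 ⇒ V=37.1538 continue  boundary S*=-

price = 37.1538
boundary = - - - 68.8648 85.8475 68.8648 85.8475 107.0183
tree:
37.1538
49.6183 24.1276
64.2951 34.4273 13.1987
80.5952 47.6543 20.4789 5.3771
94.2184 63.6125 30.9789 9.2344 1.1925
105.1465 80.5952 45.3633 15.6478 2.2840 0.0000
113.9128 94.2184 63.6125 26.0650 4.3748 0.0000 0.0000
120.9449 105.1465 80.5952 42.4417 8.3795 0.0000 0.0000 0.0000
126.5859 113.9128 94.2184 63.6125 16.0500 0.0000 0.0000 0.0000 0.0000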